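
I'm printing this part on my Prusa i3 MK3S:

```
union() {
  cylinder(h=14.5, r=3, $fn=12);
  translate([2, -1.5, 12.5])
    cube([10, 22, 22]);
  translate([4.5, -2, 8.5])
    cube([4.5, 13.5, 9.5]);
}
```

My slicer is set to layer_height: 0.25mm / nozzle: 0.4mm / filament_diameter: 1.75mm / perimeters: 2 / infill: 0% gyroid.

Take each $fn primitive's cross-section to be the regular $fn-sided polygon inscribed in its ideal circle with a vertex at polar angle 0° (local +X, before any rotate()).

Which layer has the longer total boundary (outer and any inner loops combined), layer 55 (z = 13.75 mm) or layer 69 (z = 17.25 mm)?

layer 55 (z = 13.75 mm)

Layer 55 (z = 13.75): the r=3 cylinder contributes a regular 12-gon of circumradius 3 (perimeter = 2·12·3.000·sin(180°/12) = 18.63 mm); the cube at (2, -1.5) (footprint 10×22) is included at this height (perimeter 64.00 mm); the 4.5×13.5 cube at (4.5, -2) contributes its full rectangle (perimeter 36.00 mm); Taking the union: the regions partially overlap (shared area 61.08 mm²), so the edge portions inside another operand are dropped and the merged outline is re-measured after clipping — boundary = 75.49 mm. So its perimeter = 75.49 mm. Layer 69 (z = 17.25): the cylinder is absent (z outside [0, 14.5]); the cube at (2, -1.5) (footprint 10×22) is included at this height (perimeter 64.00 mm); the 4.5×13.5 cube at (4.5, -2) contributes its full rectangle (perimeter 36.00 mm); Merging all regions: the regions partially overlap (shared area 58.50 mm²), so the edge portions inside another operand are dropped and the merged outline is re-measured after clipping — boundary = 65.00 mm. So its perimeter = 65.00 mm. Layer 55 is larger (75.49 vs 65.00 mm).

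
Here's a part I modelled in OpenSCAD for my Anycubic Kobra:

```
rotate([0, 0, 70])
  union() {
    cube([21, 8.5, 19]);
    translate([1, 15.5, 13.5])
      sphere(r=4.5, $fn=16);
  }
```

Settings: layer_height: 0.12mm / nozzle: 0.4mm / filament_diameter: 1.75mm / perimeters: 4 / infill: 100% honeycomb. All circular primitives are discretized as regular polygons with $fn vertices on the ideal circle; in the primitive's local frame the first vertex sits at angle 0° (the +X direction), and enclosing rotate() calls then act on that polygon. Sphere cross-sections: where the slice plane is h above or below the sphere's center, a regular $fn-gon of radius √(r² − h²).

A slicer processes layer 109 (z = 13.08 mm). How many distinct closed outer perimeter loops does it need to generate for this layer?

2

At z = 13.08 mm: the cube (footprint 21×8.5) is included at this height; the r=4.5 sphere at (1, 15.5) contributes a regular 16-gon of circumradius √(4.5²−0.42²) = 4.480; Taking the union: the 2 present regions are separate (no shared area or edge), so areas and boundary lengths simply add and each stays a separate island — 2 connected regions; (whole slice rotated 70° about Z — lengths, areas and connectivity unchanged). The result has 2 disconnected regions.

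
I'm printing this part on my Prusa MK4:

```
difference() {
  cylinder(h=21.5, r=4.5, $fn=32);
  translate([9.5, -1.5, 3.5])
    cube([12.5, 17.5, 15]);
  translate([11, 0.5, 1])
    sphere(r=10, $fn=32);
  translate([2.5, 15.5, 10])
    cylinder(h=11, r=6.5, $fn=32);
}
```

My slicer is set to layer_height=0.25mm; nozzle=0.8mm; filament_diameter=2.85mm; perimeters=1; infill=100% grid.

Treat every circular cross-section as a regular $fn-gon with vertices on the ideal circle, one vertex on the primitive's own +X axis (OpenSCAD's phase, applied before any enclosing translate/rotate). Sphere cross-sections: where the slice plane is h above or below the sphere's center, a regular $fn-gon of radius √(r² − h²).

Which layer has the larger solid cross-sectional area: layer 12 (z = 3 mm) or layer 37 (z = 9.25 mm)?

Layer 12 (z = 3): the r=4.5 cylinder gives a regular 32-gon of circumradius 4.5 (constant along its height) (area = (32/2)·4.500²·sin(360°/32) = 63.21 mm²); the cube at (9.5, -1.5) is not intersected at this z (z outside [3.5, 18.5]); the r=10 sphere at (11, 0.5) contributes a regular 32-gon of circumradius √(10²−2²) = 9.798 (area = (32/2)·9.798²·sin(360°/32) = 299.66 mm²); the cylinder at (2.5, 15.5) does not reach this height (z outside [10, 21]); After the difference (first − rest): starting from the r=4.5 cylinder (63.21 mm²), the r=10 sphere at (11, 0.5) partially overlaps it — only the 18.08 mm² overlap (of its 299.66 mm²) is removed, clipping the outline — area = 45.13 mm². So its area = 45.13 mm². Layer 37 (z = 9.25): the r=4.5 cylinder gives a regular 32-gon of circumradius 4.5 (constant along its height) (area = (32/2)·4.500²·sin(360°/32) = 63.21 mm²); the cube at (9.5, -1.5) (footprint 12.5×17.5) is included at this height (area 218.75 mm²); the sphere at (11, 0.5): section is a regular 32-gon, circumradius = √(r²−h²) = √(10²−8.25²) = 5.651 (area = (32/2)·5.651²·sin(360°/32) = 99.69 mm²); the cylinder at (2.5, 15.5) does not reach this height (z outside [10, 21]); Subtracting the remaining from the first: starting from the r=4.5 cylinder (63.21 mm²), the 12.5×17.5 cube at (9.5, -1.5) misses the remaining region (no effect); the r=10 sphere at (11, 0.5) misses the remaining region (no effect) — area = 63.21 mm². So its area = 63.21 mm². Layer 37 is larger (63.21 vs 45.13 mm²).

layer 37 (z = 9.25 mm)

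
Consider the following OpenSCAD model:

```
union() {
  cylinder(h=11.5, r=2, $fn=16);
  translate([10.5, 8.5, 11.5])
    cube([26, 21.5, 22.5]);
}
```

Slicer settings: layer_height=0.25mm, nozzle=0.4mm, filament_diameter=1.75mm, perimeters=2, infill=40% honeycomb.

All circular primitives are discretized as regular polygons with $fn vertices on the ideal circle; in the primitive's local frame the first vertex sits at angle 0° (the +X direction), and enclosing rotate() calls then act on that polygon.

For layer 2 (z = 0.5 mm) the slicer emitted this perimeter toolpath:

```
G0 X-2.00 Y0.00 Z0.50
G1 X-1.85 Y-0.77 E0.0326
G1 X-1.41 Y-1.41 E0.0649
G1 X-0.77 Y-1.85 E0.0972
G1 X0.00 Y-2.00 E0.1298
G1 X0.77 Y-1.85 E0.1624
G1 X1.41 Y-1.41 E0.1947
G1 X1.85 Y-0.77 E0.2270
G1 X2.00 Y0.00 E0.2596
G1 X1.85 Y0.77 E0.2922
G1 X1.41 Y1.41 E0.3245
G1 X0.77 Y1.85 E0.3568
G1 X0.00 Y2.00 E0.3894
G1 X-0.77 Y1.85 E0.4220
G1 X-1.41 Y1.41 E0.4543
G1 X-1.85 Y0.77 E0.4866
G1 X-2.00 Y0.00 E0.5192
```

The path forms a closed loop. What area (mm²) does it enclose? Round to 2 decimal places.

12.25 mm²

Apply the shoelace formula to the sequence of (X, Y) vertices; enclosed area = 12.25 mm².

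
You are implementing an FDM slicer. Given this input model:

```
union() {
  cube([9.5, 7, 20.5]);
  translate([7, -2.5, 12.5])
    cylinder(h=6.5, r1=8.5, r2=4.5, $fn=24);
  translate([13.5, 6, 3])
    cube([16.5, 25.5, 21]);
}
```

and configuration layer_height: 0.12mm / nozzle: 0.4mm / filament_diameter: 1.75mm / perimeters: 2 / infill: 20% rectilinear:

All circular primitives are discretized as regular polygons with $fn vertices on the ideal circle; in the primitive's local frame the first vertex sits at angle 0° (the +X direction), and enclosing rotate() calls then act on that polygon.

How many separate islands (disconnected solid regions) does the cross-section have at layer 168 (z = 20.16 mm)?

At z = 20.16 mm: the cube is present — its section is the full 9.5×7 rectangle; the cone at (7, -2.5) does not reach this height (z outside [12.5, 19]); the 16.5×25.5 cube at (13.5, 6) contributes its full rectangle; Taking the union: the 2 present regions are separate (no shared area or edge), so areas and boundary lengths simply add and each stays a separate island — 2 connected regions. Overall, the cross-section has 2 separate islands. Island count = 2.

2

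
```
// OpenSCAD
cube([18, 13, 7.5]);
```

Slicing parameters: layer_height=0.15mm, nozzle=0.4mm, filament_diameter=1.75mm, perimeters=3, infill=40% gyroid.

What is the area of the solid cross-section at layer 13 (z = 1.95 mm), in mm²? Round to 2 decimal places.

234.00 mm²

At z = 1.95 mm: the cube (footprint 18×13) is included at this height (area 234.00 mm²). Overall, the cross-section is a single solid region. Net area = 234.00 mm².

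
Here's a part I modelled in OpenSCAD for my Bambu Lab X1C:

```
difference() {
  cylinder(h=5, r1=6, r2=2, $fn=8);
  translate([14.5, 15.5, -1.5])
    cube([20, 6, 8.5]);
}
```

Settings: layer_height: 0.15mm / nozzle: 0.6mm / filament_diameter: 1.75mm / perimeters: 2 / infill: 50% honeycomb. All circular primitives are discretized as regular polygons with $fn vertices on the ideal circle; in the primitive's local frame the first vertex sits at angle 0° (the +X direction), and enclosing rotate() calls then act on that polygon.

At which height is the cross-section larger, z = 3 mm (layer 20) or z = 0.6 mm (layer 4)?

layer 4 (z = 0.6 mm)

Layer 20 (z = 3): the cone: at t=0.600 of its height the radius interpolates to r₁+(r₂−r₁)t = 3.600, giving a regular 8-gon of that circumradius (area = (8/2)·3.600²·sin(360°/8) = 36.66 mm²); the cube at (14.5, 15.5) (footprint 20×6) is included at this height (area 120.00 mm²); After the difference (first − rest): starting from the cone (36.66 mm²), the 20×6 cube at (14.5, 15.5) misses the remaining region (no effect) — area = 36.66 mm². So its area = 36.66 mm². Layer 4 (z = 0.6): the cone contributes a regular 8-gon of circumradius 5.520 (interpolated between r1=6 and r2=2 at t=0.120) (area = (8/2)·5.520²·sin(360°/8) = 86.18 mm²); the cube at (14.5, 15.5) (footprint 20×6) is included at this height (area 120.00 mm²); After the difference (first − rest): starting from the cone (86.18 mm²), the 20×6 cube at (14.5, 15.5) misses the remaining region (no effect) — area = 86.18 mm². So its area = 86.18 mm². Layer 4 is larger (86.18 vs 36.66 mm²).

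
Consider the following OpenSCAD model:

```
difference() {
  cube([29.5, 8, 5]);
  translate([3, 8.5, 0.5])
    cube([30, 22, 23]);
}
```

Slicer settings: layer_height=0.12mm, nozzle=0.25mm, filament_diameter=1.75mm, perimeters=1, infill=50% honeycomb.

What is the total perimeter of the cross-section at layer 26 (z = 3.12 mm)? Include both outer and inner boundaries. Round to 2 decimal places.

At z = 3.12 mm: the 29.5×8 cube contributes its full rectangle (perimeter 75.00 mm); the cube at (3, 8.5) (footprint 30×22) is included at this height (perimeter 104.00 mm); Subtracting the remaining from the first: starting from the 29.5×8 cube, the 30×22 cube at (3, 8.5) misses the remaining region (no effect) — boundary = 75.00 mm. Overall, the cross-section is a single solid region. Total boundary length (outer) = 75.00 mm.

75.00 mm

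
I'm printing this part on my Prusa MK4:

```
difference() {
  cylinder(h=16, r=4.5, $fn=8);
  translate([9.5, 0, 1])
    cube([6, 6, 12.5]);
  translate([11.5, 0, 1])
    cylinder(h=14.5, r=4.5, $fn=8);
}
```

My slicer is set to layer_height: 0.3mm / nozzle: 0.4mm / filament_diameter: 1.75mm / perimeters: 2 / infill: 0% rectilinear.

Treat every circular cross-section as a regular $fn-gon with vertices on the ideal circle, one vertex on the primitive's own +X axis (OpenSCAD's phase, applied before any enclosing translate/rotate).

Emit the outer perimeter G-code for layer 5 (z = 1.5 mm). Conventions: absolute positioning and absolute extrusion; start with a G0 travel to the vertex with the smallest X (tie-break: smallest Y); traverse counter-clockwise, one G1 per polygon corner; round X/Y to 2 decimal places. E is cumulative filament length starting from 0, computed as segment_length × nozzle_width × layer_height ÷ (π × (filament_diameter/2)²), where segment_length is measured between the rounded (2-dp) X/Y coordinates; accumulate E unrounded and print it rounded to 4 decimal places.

G0 X-4.50 Y0.00 Z1.50
G1 X-3.18 Y-3.18 E0.1718
G1 X0.00 Y-4.50 E0.3436
G1 X3.18 Y-3.18 E0.5153
G1 X4.50 Y0.00 E0.6871
G1 X3.18 Y3.18 E0.8589
G1 X0.00 Y4.50 E1.0307
G1 X-3.18 Y3.18 E1.2024
G1 X-4.50 Y0.00 E1.3742

At z = 1.5 mm: the r=4.5 cylinder contributes a regular 8-gon of circumradius 4.5; the cube at (9.5, 0) is present — its section is the full 6×6 rectangle; the r=4.5 cylinder at (11.5, 0) gives a regular 8-gon of circumradius 4.5 (constant along its height); Taking the first minus the rest: starting from the r=4.5 cylinder, the 6×6 cube at (9.5, 0) misses the remaining region (no effect); the r=4.5 cylinder at (11.5, 0) misses the remaining region (no effect) — 1 connected region. The outline is a single polygon with 8 vertices. Extrusion per mm of travel: 0.4 × 0.3 / (π × 0.875²) = 0.049890. Accumulating E over each segment gives final E = 1.3742.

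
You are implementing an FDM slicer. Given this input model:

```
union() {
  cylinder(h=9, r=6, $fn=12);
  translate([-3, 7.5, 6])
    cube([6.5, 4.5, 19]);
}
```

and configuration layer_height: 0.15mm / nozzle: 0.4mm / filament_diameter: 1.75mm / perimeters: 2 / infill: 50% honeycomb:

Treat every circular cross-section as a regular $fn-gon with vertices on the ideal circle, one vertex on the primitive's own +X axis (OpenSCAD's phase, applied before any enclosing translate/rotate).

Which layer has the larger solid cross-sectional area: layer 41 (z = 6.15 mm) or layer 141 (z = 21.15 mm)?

Layer 41 (z = 6.15): the cylinder: section is a regular 12-gon, circumradius r=6 (area = (12/2)·6.000²·sin(360°/12) = 108.00 mm²); the cube at (-3, 7.5) is present — its section is the full 6.5×4.5 rectangle (area 29.25 mm²); Combining (union): the 2 present regions are separate (no shared area or edge), so areas and boundary lengths simply add and each stays a separate island — area = 137.25 mm². So its area = 137.25 mm². Layer 141 (z = 21.15): the cylinder is not intersected at this z (z outside [0, 9]); the 6.5×4.5 cube at (-3, 7.5) contributes its full rectangle (area 29.25 mm²); Combining (union): only the 6.5×4.5 cube at (-3, 7.5) is present, so the union is just that shape — area = 29.25 mm². So its area = 29.25 mm². Layer 41 is larger (137.25 vs 29.25 mm²).

layer 41 (z = 6.15 mm)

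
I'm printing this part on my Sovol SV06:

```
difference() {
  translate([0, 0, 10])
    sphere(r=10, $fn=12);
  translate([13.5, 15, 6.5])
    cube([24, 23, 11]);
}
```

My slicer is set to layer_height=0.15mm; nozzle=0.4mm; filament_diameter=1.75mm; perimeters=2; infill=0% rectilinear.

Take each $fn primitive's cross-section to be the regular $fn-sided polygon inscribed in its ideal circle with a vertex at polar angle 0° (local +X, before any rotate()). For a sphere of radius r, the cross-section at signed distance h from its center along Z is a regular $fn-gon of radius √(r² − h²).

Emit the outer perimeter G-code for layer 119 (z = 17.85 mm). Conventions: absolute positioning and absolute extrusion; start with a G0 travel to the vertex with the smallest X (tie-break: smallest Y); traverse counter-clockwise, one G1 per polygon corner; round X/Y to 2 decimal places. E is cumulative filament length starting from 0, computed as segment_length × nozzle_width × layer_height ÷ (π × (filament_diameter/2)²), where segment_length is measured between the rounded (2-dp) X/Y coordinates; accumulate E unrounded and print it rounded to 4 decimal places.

At z = 17.85 mm: the r=10 sphere contributes a regular 12-gon of circumradius √(10²−7.85²) = 6.195; the cube at (13.5, 15) is absent (z outside [6.5, 17.5]); Taking the first minus the rest: none of the subtracted shapes is present at this height, so the r=10 sphere is unchanged — 1 connected region. The outline is a single polygon with 12 vertices. Extrusion per mm of travel: 0.4 × 0.15 / (π × 0.875²) = 0.024945. Accumulating E over each segment gives final E = 0.9593.

G0 X-6.19 Y0.00 Z17.85
G1 X-5.36 Y-3.10 E0.0801
G1 X-3.10 Y-5.36 E0.1598
G1 X0.00 Y-6.19 E0.2398
G1 X3.10 Y-5.36 E0.3199
G1 X5.36 Y-3.10 E0.3996
G1 X6.19 Y0.00 E0.4797
G1 X5.36 Y3.10 E0.5597
G1 X3.10 Y5.36 E0.6395
G1 X0.00 Y6.19 E0.7195
G1 X-3.10 Y5.36 E0.7996
G1 X-5.36 Y3.10 E0.8793
G1 X-6.19 Y0.00 E0.9593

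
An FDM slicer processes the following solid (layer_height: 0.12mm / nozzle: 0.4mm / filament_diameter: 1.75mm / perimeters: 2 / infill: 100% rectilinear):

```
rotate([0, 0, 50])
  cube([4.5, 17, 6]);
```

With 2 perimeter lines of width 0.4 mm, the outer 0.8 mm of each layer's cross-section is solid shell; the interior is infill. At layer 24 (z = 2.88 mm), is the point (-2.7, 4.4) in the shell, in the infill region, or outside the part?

infill

At z = 2.88 mm: the 4.5×17 cube contributes its full rectangle; (rotated 50° about Z; rotation is an isometry so areas/perimeters/island counts are preserved). Overall, the cross-section is a single solid region. Undo the 50° rotation: the query point maps to (1.635, 4.897) in the un-rotated model frame. The nearest boundary edge runs (0.00, 17.00)→(0.00, 0.00); distance from the point to it = 1.64 mm. The point is inside the cross-section and 1.64 mm from the nearest boundary — more than the 0.8 mm shell width (2 × 0.4), so it's in the infill interior.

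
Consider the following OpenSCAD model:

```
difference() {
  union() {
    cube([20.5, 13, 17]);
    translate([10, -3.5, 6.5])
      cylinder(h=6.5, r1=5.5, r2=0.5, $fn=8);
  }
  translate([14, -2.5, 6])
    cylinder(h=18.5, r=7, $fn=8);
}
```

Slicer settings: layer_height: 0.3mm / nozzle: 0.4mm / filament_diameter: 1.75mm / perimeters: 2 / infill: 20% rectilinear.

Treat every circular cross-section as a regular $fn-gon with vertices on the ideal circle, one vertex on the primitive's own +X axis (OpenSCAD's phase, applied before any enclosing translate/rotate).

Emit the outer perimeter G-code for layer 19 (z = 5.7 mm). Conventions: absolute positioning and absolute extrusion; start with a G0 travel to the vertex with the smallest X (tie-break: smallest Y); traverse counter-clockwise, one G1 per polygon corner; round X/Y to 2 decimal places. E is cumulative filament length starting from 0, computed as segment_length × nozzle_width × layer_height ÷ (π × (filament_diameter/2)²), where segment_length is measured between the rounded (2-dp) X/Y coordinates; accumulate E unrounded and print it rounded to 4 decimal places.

G0 X0.00 Y0.00 Z5.70
G1 X20.50 Y0.00 E1.0227
G1 X20.50 Y13.00 E1.6713
G1 X0.00 Y13.00 E2.6941
G1 X0.00 Y0.00 E3.3426

At z = 5.7 mm: the cube (footprint 20.5×13) is included at this height; the cone at (10, -3.5) does not reach this height (z outside [6.5, 13]); Combining (union): only the 20.5×13 cube is present, so the union is just that shape — 1 connected region; the cylinder at (14, -2.5) does not reach this height (z outside [6, 24.5]); Taking the first minus the rest: none of the subtracted shapes is present at this height, so that combined region is unchanged — 1 connected region. The outline is a single polygon with 4 vertices. Extrusion per mm of travel: 0.4 × 0.3 / (π × 0.875²) = 0.049890. Accumulating E over each segment gives final E = 3.3426.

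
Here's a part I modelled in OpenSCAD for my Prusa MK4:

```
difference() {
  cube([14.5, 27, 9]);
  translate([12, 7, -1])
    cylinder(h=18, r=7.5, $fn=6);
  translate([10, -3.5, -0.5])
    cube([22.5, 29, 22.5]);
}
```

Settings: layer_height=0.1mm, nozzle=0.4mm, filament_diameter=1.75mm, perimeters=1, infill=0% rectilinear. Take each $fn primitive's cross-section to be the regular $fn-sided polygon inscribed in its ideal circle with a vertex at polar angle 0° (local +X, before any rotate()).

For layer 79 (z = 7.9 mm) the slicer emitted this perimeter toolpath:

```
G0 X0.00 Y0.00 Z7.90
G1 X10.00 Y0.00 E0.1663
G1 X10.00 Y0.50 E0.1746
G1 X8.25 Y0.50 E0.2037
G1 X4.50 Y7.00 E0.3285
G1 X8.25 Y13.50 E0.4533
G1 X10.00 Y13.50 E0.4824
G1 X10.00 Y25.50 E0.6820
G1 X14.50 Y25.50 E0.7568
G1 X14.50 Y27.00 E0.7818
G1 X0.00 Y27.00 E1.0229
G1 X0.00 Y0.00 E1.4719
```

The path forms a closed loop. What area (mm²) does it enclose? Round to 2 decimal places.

Apply the shoelace formula to the sequence of (X, Y) vertices; enclosed area = 229.62 mm².

229.62 mm²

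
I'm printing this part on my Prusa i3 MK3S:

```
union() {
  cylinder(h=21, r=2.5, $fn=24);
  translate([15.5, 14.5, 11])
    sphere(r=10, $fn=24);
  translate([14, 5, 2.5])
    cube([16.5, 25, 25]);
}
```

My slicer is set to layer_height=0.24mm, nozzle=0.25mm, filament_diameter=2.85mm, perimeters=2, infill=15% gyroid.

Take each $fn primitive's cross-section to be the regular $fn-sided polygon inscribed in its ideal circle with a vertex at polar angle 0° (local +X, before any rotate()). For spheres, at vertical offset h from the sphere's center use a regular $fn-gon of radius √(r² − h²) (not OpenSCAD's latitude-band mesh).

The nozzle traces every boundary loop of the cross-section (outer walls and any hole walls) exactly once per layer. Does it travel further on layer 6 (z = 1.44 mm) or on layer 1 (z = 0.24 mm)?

layer 6 (z = 1.44 mm)

Layer 6 (z = 1.44): the r=2.5 cylinder contributes a regular 24-gon of circumradius 2.5 (perimeter = 2·24·2.500·sin(180°/24) = 15.66 mm); the sphere at (15.5, 14.5): section is a regular 24-gon, circumradius = √(r²−h²) = √(10²−9.56²) = 2.934 (perimeter = 2·24·2.934·sin(180°/24) = 18.38 mm); the cube at (14, 5) does not reach this height (z outside [2.5, 27.5]); Combining (union): the 2 present regions are separate (no shared area or edge), so areas and boundary lengths simply add and each stays a separate island — boundary = 34.04 mm. So its perimeter = 34.04 mm. Layer 1 (z = 0.24): the r=2.5 cylinder gives a regular 24-gon of circumradius 2.5 (constant along its height) (perimeter = 2·24·2.500·sin(180°/24) = 15.66 mm); the sphere at (15.5, 14.5) is absent (|z−center|=10.760 > r=10); the cube at (14, 5) does not reach this height (z outside [2.5, 27.5]); Combining (union): only the r=2.5 cylinder is present, so the union is just that shape — boundary = 15.66 mm. So its perimeter = 15.66 mm. Layer 6 is larger (34.04 vs 15.66 mm).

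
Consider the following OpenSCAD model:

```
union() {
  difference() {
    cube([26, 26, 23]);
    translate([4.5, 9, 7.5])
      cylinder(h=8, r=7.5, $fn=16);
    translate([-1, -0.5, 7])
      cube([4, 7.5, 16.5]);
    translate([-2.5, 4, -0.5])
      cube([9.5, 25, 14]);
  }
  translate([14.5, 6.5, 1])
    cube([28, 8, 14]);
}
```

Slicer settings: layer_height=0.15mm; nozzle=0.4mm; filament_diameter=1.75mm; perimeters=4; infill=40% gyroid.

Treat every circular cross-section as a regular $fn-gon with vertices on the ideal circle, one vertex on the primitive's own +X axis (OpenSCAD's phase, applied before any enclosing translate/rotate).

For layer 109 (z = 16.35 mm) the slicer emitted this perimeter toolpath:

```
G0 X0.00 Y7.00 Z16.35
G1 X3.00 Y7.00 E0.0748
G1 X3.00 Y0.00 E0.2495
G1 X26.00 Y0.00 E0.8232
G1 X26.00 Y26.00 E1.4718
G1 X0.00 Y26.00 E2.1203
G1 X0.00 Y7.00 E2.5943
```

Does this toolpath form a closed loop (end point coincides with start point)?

Start point (G0): (0.00, 7.00). End point (last G1): the path returns to the start — closed.

yes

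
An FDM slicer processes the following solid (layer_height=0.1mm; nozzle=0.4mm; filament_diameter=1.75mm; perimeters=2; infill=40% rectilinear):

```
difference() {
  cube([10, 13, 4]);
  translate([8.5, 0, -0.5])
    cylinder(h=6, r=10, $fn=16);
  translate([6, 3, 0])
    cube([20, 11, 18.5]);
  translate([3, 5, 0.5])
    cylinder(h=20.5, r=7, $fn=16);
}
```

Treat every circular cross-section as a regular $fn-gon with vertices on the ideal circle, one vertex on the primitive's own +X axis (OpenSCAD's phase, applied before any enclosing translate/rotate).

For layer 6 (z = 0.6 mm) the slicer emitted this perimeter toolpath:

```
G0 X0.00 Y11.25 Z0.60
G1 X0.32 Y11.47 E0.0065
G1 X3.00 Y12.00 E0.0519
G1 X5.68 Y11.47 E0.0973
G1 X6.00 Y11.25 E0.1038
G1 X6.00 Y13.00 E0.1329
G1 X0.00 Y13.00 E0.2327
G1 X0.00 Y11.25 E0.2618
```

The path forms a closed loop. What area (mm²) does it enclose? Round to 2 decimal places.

Apply the shoelace formula to the sequence of (X, Y) vertices; enclosed area = 7.83 mm².

7.83 mm²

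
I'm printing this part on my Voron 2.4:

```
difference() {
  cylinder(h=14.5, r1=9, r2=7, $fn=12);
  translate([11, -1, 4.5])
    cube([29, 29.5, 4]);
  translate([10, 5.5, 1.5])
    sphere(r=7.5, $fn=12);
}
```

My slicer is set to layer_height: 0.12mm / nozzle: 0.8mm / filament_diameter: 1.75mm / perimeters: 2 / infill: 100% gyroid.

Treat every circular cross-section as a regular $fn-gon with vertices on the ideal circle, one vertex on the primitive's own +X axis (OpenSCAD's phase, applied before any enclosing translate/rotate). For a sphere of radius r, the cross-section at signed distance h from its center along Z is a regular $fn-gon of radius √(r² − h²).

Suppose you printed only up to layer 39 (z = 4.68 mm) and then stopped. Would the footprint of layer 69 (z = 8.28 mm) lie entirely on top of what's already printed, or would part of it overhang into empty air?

Compare the two slices. At z = 4.68: the cone contributes a regular 12-gon of circumradius 8.354 (interpolated between r1=9 and r2=7 at t=0.323) (area = (12/2)·8.354²·sin(360°/12) = 209.39 mm²); the cube at (11, -1) (footprint 29×29.5) is included at this height (area 855.50 mm²); the r=7.5 sphere at (10, 5.5) slices to a regular 12-gon of circumradius 6.792 (√(r²−h²) with h=3.18 from center) (area = (12/2)·6.792²·sin(360°/12) = 138.41 mm²); After the difference (first − rest): starting from the cone (209.39 mm²), the 29×29.5 cube at (11, -1) misses the remaining region (no effect); the r=7.5 sphere at (10, 5.5) partially overlaps it — only the 21.82 mm² overlap (of its 138.41 mm²) is removed, clipping the outline — area = 187.57 mm². At z = 8.28: the cone: at t=0.571 of its height the radius interpolates to r₁+(r₂−r₁)t = 7.858, giving a regular 12-gon of that circumradius (area = (12/2)·7.858²·sin(360°/12) = 185.24 mm²); the cube at (11, -1) is present — its section is the full 29×29.5 rectangle (area 855.50 mm²); the r=7.5 sphere at (10, 5.5) contributes a regular 12-gon of circumradius √(7.5²−6.78²) = 3.206 (area = (12/2)·3.206²·sin(360°/12) = 30.84 mm²); After the difference (first − rest): starting from the cone (185.24 mm²), the 29×29.5 cube at (11, -1) misses the remaining region (no effect); the r=7.5 sphere at (10, 5.5) misses the remaining region (no effect) — area = 185.24 mm². Checking containment: at z = 8.28 the cross-section extends beyond the z = 4.68 cross-section by about 17.23 mm².

part overhangs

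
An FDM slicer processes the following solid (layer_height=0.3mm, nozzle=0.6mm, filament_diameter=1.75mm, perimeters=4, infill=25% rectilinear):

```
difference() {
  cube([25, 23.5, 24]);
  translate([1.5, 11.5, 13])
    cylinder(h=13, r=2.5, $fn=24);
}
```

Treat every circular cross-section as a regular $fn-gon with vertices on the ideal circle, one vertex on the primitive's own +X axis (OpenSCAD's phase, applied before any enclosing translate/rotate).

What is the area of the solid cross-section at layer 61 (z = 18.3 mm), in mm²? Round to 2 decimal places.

570.82 mm²

At z = 18.3 mm: the cube (footprint 25×23.5) is included at this height (area 587.50 mm²); the cylinder at (1.5, 11.5): section is a regular 24-gon, circumradius r=2.5 (area = (24/2)·2.500²·sin(360°/24) = 19.41 mm²); Taking the first minus the rest: starting from the 25×23.5 cube (587.50 mm²), the r=2.5 cylinder at (1.5, 11.5) partially overlaps it — only the 16.68 mm² overlap (of its 19.41 mm²) is removed, clipping the outline — area = 570.82 mm². Overall, the cross-section is a single solid region. Net area = 570.82 mm².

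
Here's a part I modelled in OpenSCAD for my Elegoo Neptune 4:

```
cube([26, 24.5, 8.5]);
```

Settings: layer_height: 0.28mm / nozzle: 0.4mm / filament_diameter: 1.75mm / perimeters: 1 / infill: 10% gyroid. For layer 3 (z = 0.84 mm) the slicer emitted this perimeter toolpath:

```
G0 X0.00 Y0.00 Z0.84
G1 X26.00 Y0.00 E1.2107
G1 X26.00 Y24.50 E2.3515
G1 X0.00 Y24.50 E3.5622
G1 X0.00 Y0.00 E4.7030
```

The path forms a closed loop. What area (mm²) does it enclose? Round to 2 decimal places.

Apply the shoelace formula to the sequence of (X, Y) vertices; enclosed area = 637.00 mm².

637.00 mm²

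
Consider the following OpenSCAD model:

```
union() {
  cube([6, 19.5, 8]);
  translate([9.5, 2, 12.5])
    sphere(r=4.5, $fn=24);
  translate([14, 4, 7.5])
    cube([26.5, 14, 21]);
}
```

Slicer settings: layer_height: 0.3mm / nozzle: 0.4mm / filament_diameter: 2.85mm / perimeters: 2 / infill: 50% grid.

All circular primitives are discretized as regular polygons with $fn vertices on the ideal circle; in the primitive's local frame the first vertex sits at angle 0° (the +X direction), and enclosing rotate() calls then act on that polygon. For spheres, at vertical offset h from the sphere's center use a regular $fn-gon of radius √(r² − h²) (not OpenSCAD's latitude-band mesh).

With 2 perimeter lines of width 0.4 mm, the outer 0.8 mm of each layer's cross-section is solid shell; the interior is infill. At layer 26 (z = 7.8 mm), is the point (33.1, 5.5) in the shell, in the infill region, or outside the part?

infill

At z = 7.8 mm: the 6×19.5 cube contributes its full rectangle; the sphere at (9.5, 2) is absent (|z−center|=4.700 > r=4.5); the 26.5×14 cube at (14, 4) contributes its full rectangle; Combining (union): the 2 present regions are separate (no shared area or edge), so areas and boundary lengths simply add and each stays a separate island — 2 connected regions. Overall, the cross-section has 2 separate islands. The nearest boundary edge runs (40.50, 4.00)→(14.00, 4.00); distance from the point to it = 1.50 mm. (Shell/infill is judged within the island containing the point — the largest one.) The point is inside the cross-section and 1.50 mm from the nearest boundary — more than the 0.8 mm shell width (2 × 0.4), so it's in the infill interior.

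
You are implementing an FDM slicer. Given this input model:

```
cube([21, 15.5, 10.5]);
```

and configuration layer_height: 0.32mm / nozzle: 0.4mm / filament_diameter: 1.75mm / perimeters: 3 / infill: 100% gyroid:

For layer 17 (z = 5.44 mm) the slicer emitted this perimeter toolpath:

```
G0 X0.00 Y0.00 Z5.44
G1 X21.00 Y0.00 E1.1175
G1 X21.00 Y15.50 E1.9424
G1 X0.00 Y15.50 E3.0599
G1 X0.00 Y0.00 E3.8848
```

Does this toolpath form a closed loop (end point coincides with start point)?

yes

Start point (G0): (0.00, 0.00). End point (last G1): the path returns to the start — closed.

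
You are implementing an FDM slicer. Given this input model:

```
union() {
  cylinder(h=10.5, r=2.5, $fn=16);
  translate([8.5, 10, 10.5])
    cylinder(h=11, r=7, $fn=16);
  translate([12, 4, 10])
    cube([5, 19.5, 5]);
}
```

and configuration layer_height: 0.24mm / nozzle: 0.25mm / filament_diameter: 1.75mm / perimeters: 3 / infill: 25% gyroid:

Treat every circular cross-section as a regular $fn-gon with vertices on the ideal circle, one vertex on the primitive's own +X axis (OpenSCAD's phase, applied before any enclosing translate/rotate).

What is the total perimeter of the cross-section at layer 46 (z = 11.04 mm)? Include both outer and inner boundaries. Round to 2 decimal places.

At z = 11.04 mm: the cylinder does not reach this height (z outside [0, 10.5]); the r=7 cylinder at (8.5, 10) contributes a regular 16-gon of circumradius 7 (perimeter = 2·16·7.000·sin(180°/16) = 43.70 mm); the cube at (12, 4) (footprint 5×19.5) is included at this height (perimeter 49.00 mm); Taking the union: the regions partially overlap (shared area 28.76 mm²), so the edge portions inside another operand are dropped and the merged outline is re-measured after clipping — boundary = 66.45 mm. Overall, the cross-section is a single solid region. Total boundary length (outer) = 66.45 mm.

66.45 mm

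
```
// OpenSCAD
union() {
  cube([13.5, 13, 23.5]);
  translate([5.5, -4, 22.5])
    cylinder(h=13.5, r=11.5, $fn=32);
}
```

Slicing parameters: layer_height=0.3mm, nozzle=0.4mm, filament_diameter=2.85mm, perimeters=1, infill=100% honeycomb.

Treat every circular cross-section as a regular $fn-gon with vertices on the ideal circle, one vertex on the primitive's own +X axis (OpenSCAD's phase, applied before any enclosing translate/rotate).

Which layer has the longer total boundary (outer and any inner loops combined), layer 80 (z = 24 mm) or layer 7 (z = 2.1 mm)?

layer 80 (z = 24 mm)

Layer 80 (z = 24): the cube does not reach this height (z outside [0, 23.5]); the r=11.5 cylinder at (5.5, -4) contributes a regular 32-gon of circumradius 11.5 (perimeter = 2·32·11.500·sin(180°/32) = 72.14 mm); Merging all regions: only the r=11.5 cylinder at (5.5, -4) is present, so the union is just that shape — boundary = 72.14 mm. So its perimeter = 72.14 mm. Layer 7 (z = 2.1): the 13.5×13 cube contributes its full rectangle (perimeter 53.00 mm); the cylinder at (5.5, -4) is absent (z outside [22.5, 36]); Merging all regions: only the 13.5×13 cube is present, so the union is just that shape — boundary = 53.00 mm. So its perimeter = 53.00 mm. Layer 80 is larger (72.14 vs 53.00 mm).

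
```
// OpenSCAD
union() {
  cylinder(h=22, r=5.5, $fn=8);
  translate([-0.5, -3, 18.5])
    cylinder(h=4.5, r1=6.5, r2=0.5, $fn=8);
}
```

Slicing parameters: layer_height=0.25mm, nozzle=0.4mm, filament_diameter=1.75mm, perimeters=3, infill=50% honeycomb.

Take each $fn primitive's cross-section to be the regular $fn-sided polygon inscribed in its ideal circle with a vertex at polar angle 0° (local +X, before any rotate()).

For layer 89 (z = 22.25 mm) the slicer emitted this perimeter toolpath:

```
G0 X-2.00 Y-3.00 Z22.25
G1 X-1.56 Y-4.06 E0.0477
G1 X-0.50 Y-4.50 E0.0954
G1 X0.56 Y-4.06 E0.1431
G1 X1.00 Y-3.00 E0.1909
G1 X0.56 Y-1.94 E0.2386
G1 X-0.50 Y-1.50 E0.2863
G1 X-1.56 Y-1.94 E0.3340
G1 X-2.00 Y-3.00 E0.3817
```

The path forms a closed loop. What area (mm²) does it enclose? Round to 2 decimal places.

Apply the shoelace formula to the sequence of (X, Y) vertices; enclosed area = 6.36 mm².

6.36 mm²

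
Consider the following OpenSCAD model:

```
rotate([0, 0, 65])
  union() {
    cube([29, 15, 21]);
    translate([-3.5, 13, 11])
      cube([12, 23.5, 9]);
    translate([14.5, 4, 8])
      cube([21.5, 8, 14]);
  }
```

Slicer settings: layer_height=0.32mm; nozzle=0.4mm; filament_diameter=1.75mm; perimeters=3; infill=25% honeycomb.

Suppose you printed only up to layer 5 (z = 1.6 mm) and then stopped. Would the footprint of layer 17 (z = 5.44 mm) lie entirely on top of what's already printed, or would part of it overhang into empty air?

Compare the two slices. At z = 1.6: the 29×15 cube contributes its full rectangle (area 435.00 mm²); the cube at (-3.5, 13) does not reach this height (z outside [11, 20]); the cube at (14.5, 4) is not intersected at this z (z outside [8, 22]); Combining (union): only the 29×15 cube is present, so the union is just that shape — area = 435.00 mm²; (rotated 65° about Z; rotation is an isometry so areas/perimeters/island counts are preserved). At z = 5.44: the 29×15 cube contributes its full rectangle (area 435.00 mm²); the cube at (-3.5, 13) is absent (z outside [11, 20]); the cube at (14.5, 4) is absent (z outside [8, 22]); Combining (union): only the 29×15 cube is present, so the union is just that shape — area = 435.00 mm²; (rotated 65° about Z; rotation is an isometry so areas/perimeters/island counts are preserved). Checking containment: the cross-section at z = 5.44 is a subset of the cross-section at z = 1.6.

entirely on top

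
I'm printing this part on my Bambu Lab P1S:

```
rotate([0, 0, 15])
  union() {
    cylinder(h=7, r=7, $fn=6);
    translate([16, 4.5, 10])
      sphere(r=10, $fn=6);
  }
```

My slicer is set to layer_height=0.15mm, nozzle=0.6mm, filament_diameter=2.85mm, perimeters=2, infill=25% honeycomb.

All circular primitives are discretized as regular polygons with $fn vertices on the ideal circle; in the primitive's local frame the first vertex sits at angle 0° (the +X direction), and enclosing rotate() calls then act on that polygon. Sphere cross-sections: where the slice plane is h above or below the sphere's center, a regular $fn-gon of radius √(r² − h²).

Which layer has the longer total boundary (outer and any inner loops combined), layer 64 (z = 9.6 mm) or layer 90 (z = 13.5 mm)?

Layer 64 (z = 9.6): the cylinder does not reach this height (z outside [0, 7]); the sphere at (16, 4.5): section is a regular 6-gon, circumradius = √(r²−h²) = √(10²−0.4²) = 9.992 (perimeter = 2·6·9.992·sin(180°/6) = 59.95 mm); Combining (union): only the r=10 sphere at (16, 4.5) is present, so the union is just that shape — boundary = 59.95 mm; (rotated 15° about Z; rotation is an isometry so areas/perimeters/island counts are preserved). So its perimeter = 59.95 mm. Layer 90 (z = 13.5): the cylinder is absent (z outside [0, 7]); the r=10 sphere at (16, 4.5) slices to a regular 6-gon of circumradius 9.367 (√(r²−h²) with h=3.5 from center) (perimeter = 2·6·9.367·sin(180°/6) = 56.20 mm); Taking the union: only the r=10 sphere at (16, 4.5) is present, so the union is just that shape — boundary = 56.20 mm; (rotated 15° about Z; rotation is an isometry so areas/perimeters/island counts are preserved). So its perimeter = 56.20 mm. Layer 64 is larger (59.95 vs 56.20 mm).

layer 64 (z = 9.6 mm)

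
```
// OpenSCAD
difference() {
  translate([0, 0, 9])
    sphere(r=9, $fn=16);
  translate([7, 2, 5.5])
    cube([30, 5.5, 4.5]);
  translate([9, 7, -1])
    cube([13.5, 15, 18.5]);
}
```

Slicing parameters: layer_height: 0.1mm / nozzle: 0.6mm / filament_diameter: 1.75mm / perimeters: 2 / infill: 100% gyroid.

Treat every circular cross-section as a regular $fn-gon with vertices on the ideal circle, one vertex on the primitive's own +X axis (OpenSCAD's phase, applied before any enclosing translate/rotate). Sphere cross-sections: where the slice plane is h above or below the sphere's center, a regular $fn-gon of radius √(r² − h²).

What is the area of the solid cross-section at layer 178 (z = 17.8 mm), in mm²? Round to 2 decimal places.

At z = 17.8 mm: the sphere: section is a regular 16-gon, circumradius = √(r²−h²) = √(9²−8.8²) = 1.887 (area = (16/2)·1.887²·sin(360°/16) = 10.90 mm²); the cube at (7, 2) does not reach this height (z outside [5.5, 10]); the cube at (9, 7) is absent (z outside [-1, 17.5]); After the difference (first − rest): none of the subtracted shapes is present at this height, so the r=9 sphere is unchanged — area = 10.90 mm². Overall, the cross-section is a single solid region. Net area = 10.90 mm².

10.90 mm²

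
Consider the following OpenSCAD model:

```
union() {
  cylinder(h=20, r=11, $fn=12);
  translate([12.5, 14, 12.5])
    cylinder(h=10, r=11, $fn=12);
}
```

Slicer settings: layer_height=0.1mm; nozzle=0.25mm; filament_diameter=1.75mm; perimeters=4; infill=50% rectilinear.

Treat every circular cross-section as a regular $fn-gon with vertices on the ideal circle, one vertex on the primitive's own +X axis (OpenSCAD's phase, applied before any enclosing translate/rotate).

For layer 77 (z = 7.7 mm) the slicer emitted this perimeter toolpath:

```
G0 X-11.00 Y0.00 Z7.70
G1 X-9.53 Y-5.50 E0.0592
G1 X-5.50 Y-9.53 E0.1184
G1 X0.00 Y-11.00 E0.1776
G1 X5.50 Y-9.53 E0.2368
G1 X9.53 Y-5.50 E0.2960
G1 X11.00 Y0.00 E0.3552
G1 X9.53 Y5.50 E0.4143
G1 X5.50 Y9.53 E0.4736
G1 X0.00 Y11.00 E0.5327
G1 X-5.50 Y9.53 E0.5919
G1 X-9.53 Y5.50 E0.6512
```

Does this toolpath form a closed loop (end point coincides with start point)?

Start point (G0): (-11.00, 0.00). End point (last G1): the path does not return to the start — open.

no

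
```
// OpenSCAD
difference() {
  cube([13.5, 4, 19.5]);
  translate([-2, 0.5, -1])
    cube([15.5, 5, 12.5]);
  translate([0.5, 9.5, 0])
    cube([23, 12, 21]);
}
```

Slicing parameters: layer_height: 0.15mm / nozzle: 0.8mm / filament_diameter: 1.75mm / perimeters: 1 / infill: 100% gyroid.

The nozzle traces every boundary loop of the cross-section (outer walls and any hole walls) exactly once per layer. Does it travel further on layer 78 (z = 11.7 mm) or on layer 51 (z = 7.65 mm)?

Layer 78 (z = 11.7): the cube is present — its section is the full 13.5×4 rectangle (perimeter 35.00 mm); the cube at (-2, 0.5) does not reach this height (z outside [-1, 11.5]); the cube at (0.5, 9.5) (footprint 23×12) is included at this height (perimeter 70.00 mm); Subtracting the remaining from the first: starting from the 13.5×4 cube, the 23×12 cube at (0.5, 9.5) misses the remaining region (no effect) — boundary = 35.00 mm. So its perimeter = 35.00 mm. Layer 51 (z = 7.65): the 13.5×4 cube contributes its full rectangle (perimeter 35.00 mm); the 15.5×5 cube at (-2, 0.5) contributes its full rectangle (perimeter 41.00 mm); the cube at (0.5, 9.5) (footprint 23×12) is included at this height (perimeter 70.00 mm); Subtracting the remaining from the first: starting from the 13.5×4 cube, the 15.5×5 cube at (-2, 0.5) partially overlaps it — only the 47.25 mm² overlap (of its 77.50 mm²) is removed, clipping the outline; the 23×12 cube at (0.5, 9.5) misses the remaining region (no effect) — boundary = 28.00 mm. So its perimeter = 28.00 mm. Layer 78 is larger (35.00 vs 28.00 mm).

layer 78 (z = 11.7 mm)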